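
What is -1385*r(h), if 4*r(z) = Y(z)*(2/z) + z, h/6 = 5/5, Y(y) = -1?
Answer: -23545/12 ≈ -1962.1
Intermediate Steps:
h = 6 (h = 6*(5/5) = 6*(5*(⅕)) = 6*1 = 6)
r(z) = -1/(2*z) + z/4 (r(z) = (-2/z + z)/4 = (z - 2/z)/4 = -1/(2*z) + z/4)
-1385*r(h) = -1385*(-2 + 6²)/(4*6) = -1385*(-2 + 36)/(4*6) = -1385*34/(4*6) = -1385*17/12 = -23545/12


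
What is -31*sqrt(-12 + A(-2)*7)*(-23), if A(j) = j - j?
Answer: 1426*I*sqrt(3) ≈ 2469.9*I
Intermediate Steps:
A(j) = 0
-31*sqrt(-12 + A(-2)*7)*(-23) = -31*sqrt(-12 + 0*7)*(-23) = -31*sqrt(-12 + 0)*(-23) = -62*I*sqrt(3)*(-23) = 1426*I*sqrt(3)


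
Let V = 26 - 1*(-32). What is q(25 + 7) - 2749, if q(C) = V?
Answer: -2691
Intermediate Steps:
V = 58 (V = 26 + 32 = 58)
q(C) = 58
q(25 + 7) - 2749 = 58 - 2749 = -2691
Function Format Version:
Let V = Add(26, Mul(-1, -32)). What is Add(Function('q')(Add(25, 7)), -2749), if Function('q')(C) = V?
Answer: -2691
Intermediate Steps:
V = 58 (V = Add(26, 32) = 58)
Function('q')(C) = 58
Add(Function('q')(Add(25, 7)), -2749) = Add(58, -2749) = -2691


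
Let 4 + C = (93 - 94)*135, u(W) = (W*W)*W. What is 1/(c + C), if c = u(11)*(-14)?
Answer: -1/18773 ≈ -5.3268e-5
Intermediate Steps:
u(W) = W**3 (u(W) = W**2*W = W**3)
c = -18634 (c = 11**3*(-14) = 1331*(-14) = -18634)
C = -139 (C = -4 + (93 - 94)*135 = -4 - 1*135 = -4 - 135 = -139)
1/(c + C) = 1/(-18634 - 139) = 1/(-18773) = -1/18773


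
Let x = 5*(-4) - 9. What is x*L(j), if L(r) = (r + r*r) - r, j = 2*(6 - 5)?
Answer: -116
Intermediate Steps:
j = 2 (j = 2*1 = 2)
L(r) = r² (L(r) = (r + r²) - r = r²)
x = -29 (x = -20 - 9 = -29)
x*L(j) = -29*2² = -29*4 = -116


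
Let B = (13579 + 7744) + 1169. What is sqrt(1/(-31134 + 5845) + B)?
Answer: sqrt(118879239083)/2299 ≈ 149.97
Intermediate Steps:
B = 22492 (B = 21323 + 1169 = 22492)
sqrt(1/(-31134 + 5845) + B) = sqrt(1/(-31134 + 5845) + 22492) = sqrt(1/(-25289) + 22492) = sqrt(-1/25289 + 22492) = sqrt(568800187/25289) = sqrt(118879239083)/2299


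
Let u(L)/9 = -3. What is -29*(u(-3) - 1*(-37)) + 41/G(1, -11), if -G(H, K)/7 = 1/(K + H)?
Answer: -1620/7 ≈ -231.43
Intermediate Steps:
G(H, K) = -7/(H + K) (G(H, K) = -7/(K + H) = -7/(H + K))
u(L) = -27 (u(L) = 9*(-3) = -27)
-29*(u(-3) - 1*(-37)) + 41/G(1, -11) = -29*(-27 - 1*(-37)) + 41/((-7/(1 - 11))) = -29*(-27 + 37) + 41/((-7/(-10))) = -29*10 + 41/((-7*(-⅒))) = -290 + 41/(7/10) = -290 + 41*(10/7) = -290 + 410/7 = -1620/7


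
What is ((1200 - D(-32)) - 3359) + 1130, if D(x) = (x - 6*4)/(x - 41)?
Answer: -75173/73 ≈ -1029.8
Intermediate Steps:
D(x) = (-24 + x)/(-41 + x) (D(x) = (x - 24)/(-41 + x) = (-24 + x)/(-41 + x))
((1200 - D(-32)) - 3359) + 1130 = ((1200 - (-24 - 32)/(-41 - 32)) - 3359) + 1130 = ((1200 - (-56)/(-73)) - 3359) + 1130 = ((1200 - (-1)*(-56)/73) - 3359) + 1130 = ((1200 - 1*56/73) - 3359) + 1130 = ((1200 - 56/73) - 3359) + 1130 = (87544/73 - 3359) + 1130 = -157663/73 + 1130 = -75173/73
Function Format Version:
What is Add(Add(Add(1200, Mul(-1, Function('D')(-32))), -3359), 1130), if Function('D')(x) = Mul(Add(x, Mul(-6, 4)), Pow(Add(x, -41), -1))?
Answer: Rational(-75173, 73) ≈ -1029.8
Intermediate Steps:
Function('D')(x) = Mul(Pow(Add(-41, x), -1), Add(-24, x)) (Function('D')(x) = Mul(Add(x, -24), Pow(Add(-41, x), -1)) = Mul(Add(-24, x), Pow(Add(-41, x), -1)) = Mul(Pow(Add(-41, x), -1), Add(-24, x)))
Add(Add(Add(1200, Mul(-1, Function('D')(-32))), -3359), 1130) = Add(Add(Add(1200, Mul(-1, Mul(Pow(Add(-41, -32), -1), Add(-24, -32)))), -3359), 1130) = Add(Add(Add(1200, Mul(-1, Mul(Pow(-73, -1), -56))), -3359), 1130) = Add(Add(Add(1200, Mul(-1, Mul(Rational(-1, 73), -56))), -3359), 1130) = Add(Add(Add(1200, Mul(-1, Rational(56, 73))), -3359), 1130) = Add(Add(Add(1200, Rational(-56, 73)), -3359), 1130) = Add(Add(Rational(87544, 73), -3359), 1130) = Add(Rational(-157663, 73), 1130) = Rational(-75173, 73)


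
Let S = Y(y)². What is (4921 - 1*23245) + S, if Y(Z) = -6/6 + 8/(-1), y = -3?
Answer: -18243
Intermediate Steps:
Y(Z) = -9 (Y(Z) = -6*⅙ + 8*(-1) = -1 - 8 = -9)
S = 81 (S = (-9)² = 81)
(4921 - 1*23245) + S = (4921 - 1*23245) + 81 = (4921 - 23245) + 81 = -18324 + 81 = -18243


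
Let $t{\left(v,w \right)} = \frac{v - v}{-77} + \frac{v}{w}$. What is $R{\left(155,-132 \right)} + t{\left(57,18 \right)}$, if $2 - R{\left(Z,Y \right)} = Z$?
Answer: $- \frac{899}{6} \approx -149.83$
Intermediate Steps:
$t{\left(v,w \right)} = \frac{v}{w}$ ($t{\left(v,w \right)} = 0 \left(- \frac{1}{77}\right) + \frac{v}{w} = 0 + \frac{v}{w} = \frac{v}{w}$)
$R{\left(Z,Y \right)} = 2 - Z$
$R{\left(155,-132 \right)} + t{\left(57,18 \right)} = \left(2 - 155\right) + \frac{57}{18} = \left(2 - 155\right) + 57 \cdot \frac{1}{18} = -153 + \frac{19}{6} = - \frac{899}{6}$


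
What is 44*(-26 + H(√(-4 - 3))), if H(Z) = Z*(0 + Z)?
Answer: -1452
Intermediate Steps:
H(Z) = Z² (H(Z) = Z*Z = Z²)
44*(-26 + H(√(-4 - 3))) = 44*(-26 + (√(-4 - 3))²) = 44*(-26 + (√(-7))²) = 44*(-26 + (I*√7)²) = 44*(-26 - 7) = 44*(-33) = -1452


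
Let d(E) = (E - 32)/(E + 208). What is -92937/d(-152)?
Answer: 650559/23 ≈ 28285.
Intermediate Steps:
d(E) = (-32 + E)/(208 + E)
-92937/d(-152) = -92937*(208 - 152)/(-32 - 152) = -92937/(-184/56) = -92937/((1/56)*(-184)) = -92937/(-23/7) = -92937*(-7/23) = 650559/23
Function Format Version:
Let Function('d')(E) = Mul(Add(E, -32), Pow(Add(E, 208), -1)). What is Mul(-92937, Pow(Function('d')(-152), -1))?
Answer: Rational(650559, 23) ≈ 28285.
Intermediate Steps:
Function('d')(E) = Mul(Pow(Add(208, E), -1), Add(-32, E)) (Function('d')(E) = Mul(Add(-32, E), Pow(Add(208, E), -1)) = Mul(Pow(Add(208, E), -1), Add(-32, E)))
Mul(-92937, Pow(Function('d')(-152), -1)) = Mul(-92937, Pow(Mul(Pow(Add(208, -152), -1), Add(-32, -152)), -1)) = Mul(-92937, Pow(Mul(Pow(56, -1), -184), -1)) = Mul(-92937, Pow(Mul(Rational(1, 56), -184), -1)) = Mul(-92937, Pow(Rational(-23, 7), -1)) = Mul(-92937, Rational(-7, 23)) = Rational(650559, 23)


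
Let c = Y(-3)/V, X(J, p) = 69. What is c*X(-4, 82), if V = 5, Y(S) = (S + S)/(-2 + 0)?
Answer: 207/5 ≈ 41.400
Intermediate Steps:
Y(S) = -S (Y(S) = (2*S)/(-2) = (2*S)*(-½) = -S)
c = ⅗ (c = -1*(-3)/5 = 3*(⅕) = ⅗ ≈ 0.60000)
c*X(-4, 82) = (⅗)*69 = 207/5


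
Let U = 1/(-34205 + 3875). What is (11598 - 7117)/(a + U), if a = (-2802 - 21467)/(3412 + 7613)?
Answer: -1585601850/778931 ≈ -2035.6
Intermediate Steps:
U = -1/30330 (U = 1/(-30330) = -1/30330 ≈ -3.2971e-5)
a = -3467/1575 (a = -24269/11025 = -24269*1/11025 = -3467/1575 ≈ -2.2013)
(11598 - 7117)/(a + U) = (11598 - 7117)/(-3467/1575 - 1/30330) = 4481/(-778931/353850) = 4481*(-353850/778931) = -1585601850/778931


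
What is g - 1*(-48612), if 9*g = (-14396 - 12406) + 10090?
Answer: 420796/9 ≈ 46755.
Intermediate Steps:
g = -16712/9 (g = ((-14396 - 12406) + 10090)/9 = (-26802 + 10090)/9 = (1/9)*(-16712) = -16712/9 ≈ -1856.9)
g - 1*(-48612) = -16712/9 - 1*(-48612) = -16712/9 + 48612 = 420796/9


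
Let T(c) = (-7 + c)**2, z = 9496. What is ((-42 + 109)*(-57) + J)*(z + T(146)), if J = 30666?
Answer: 773649999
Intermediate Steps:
((-42 + 109)*(-57) + J)*(z + T(146)) = ((-42 + 109)*(-57) + 30666)*(9496 + (-7 + 146)**2) = (67*(-57) + 30666)*(9496 + 139**2) = (-3819 + 30666)*(9496 + 19321) = 26847*28817 = 773649999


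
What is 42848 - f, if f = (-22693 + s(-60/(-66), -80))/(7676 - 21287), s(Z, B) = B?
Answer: 194393785/4537 ≈ 42846.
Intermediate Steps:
f = 7591/4537 (f = (-22693 - 80)/(7676 - 21287) = -22773/(-13611) = -22773*(-1/13611) = 7591/4537 ≈ 1.6731)
42848 - f = 42848 - 1*7591/4537 = 42848 - 7591/4537 = 194393785/4537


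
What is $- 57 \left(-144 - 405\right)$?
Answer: $31293$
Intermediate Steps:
$- 57 \left(-144 - 405\right) = \left(-57\right) \left(-549\right) = 31293$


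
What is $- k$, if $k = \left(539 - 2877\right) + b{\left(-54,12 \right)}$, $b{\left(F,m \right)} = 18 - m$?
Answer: $2332$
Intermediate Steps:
$k = -2332$ ($k = \left(539 - 2877\right) + \left(18 - 12\right) = -2338 + \left(18 - 12\right) = -2338 + 6 = -2332$)
$- k = \left(-1\right) \left(-2332\right) = 2332$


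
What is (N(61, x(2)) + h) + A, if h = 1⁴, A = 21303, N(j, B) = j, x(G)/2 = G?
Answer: 21365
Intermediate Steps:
x(G) = 2*G
h = 1
(N(61, x(2)) + h) + A = (61 + 1) + 21303 = 62 + 21303 = 21365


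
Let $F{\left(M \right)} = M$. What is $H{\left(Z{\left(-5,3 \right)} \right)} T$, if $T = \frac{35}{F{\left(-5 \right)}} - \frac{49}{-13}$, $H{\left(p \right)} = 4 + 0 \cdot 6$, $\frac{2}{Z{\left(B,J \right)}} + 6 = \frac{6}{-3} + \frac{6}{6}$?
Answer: $- \frac{168}{13} \approx -12.923$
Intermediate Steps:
$Z{\left(B,J \right)} = - \frac{2}{7}$ ($Z{\left(B,J \right)} = \frac{2}{-6 + \left(\frac{6}{-3} + \frac{6}{6}\right)} = \frac{2}{-6 + \left(6 \left(- \frac{1}{3}\right) + 6 \cdot \frac{1}{6}\right)} = \frac{2}{-6 + \left(-2 + 1\right)} = \frac{2}{-6 - 1} = \frac{2}{-7} = 2 \left(- \frac{1}{7}\right) = - \frac{2}{7}$)
$H{\left(p \right)} = 4$ ($H{\left(p \right)} = 4 + 0 = 4$)
$T = - \frac{42}{13}$ ($T = \frac{35}{-5} - \frac{49}{-13} = 35 \left(- \frac{1}{5}\right) - - \frac{49}{13} = -7 + \frac{49}{13} = - \frac{42}{13} \approx -3.2308$)
$H{\left(Z{\left(-5,3 \right)} \right)} T = 4 \left(- \frac{42}{13}\right) = - \frac{168}{13}$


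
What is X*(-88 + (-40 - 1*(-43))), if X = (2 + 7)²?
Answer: -6885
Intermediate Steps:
X = 81 (X = 9² = 81)
X*(-88 + (-40 - 1*(-43))) = 81*(-88 + (-40 - 1*(-43))) = 81*(-88 + (-40 + 43)) = 81*(-88 + 3) = 81*(-85) = -6885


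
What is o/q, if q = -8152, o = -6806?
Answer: 3403/4076 ≈ 0.83489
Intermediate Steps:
o/q = -6806/(-8152) = -6806*(-1/8152) = 3403/4076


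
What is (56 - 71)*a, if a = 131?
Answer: -1965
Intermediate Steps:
(56 - 71)*a = (56 - 71)*131 = -15*131 = -1965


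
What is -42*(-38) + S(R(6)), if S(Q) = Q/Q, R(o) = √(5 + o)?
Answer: 1597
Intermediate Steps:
S(Q) = 1
-42*(-38) + S(R(6)) = -42*(-38) + 1 = 1596 + 1 = 1597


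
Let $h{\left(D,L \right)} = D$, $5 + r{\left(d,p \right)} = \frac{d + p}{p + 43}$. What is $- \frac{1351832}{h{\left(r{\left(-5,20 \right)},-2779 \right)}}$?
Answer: $\frac{7097118}{25} \approx 2.8388 \cdot 10^{5}$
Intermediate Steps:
$r{\left(d,p \right)} = -5 + \frac{d + p}{43 + p}$ ($r{\left(d,p \right)} = -5 + \frac{d + p}{p + 43} = -5 + \frac{d + p}{43 + p}$)
$- \frac{1351832}{h{\left(r{\left(-5,20 \right)},-2779 \right)}} = - \frac{1351832}{\frac{1}{43 + 20} \left(-215 - 5 - 80\right)} = - \frac{1351832}{\frac{1}{63} \left(-215 - 5 - 80\right)} = - \frac{1351832}{\frac{1}{63} \left(-300\right)} = - \frac{1351832}{- \frac{100}{21}} = \left(-1351832\right) \left(- \frac{21}{100}\right) = \frac{7097118}{25}$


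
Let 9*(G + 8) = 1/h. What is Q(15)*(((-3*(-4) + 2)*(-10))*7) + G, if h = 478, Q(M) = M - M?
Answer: -34415/4302 ≈ -7.9998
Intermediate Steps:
Q(M) = 0
G = -34415/4302 (G = -8 + (⅑)/478 = -8 + (⅑)*(1/478) = -8 + 1/4302 = -34415/4302 ≈ -7.9998)
Q(15)*(((-3*(-4) + 2)*(-10))*7) + G = 0*(((-3*(-4) + 2)*(-10))*7) - 34415/4302 = 0*(((12 + 2)*(-10))*7) - 34415/4302 = 0*((14*(-10))*7) - 34415/4302 = 0*(-140*7) - 34415/4302 = 0*(-980) - 34415/4302 = 0 - 34415/4302 = -34415/4302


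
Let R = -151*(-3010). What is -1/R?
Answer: -1/454510 ≈ -2.2002e-6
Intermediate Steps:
R = 454510
-1/R = -1/454510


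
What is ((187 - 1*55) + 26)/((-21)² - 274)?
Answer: 158/167 ≈ 0.94611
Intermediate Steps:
((187 - 1*55) + 26)/((-21)² - 274) = ((187 - 55) + 26)/(441 - 274) = (132 + 26)/167 = 158*(1/167) = 158/167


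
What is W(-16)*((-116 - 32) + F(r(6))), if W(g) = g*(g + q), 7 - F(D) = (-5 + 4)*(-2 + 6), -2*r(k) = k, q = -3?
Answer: -41648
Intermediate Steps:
r(k) = -k/2
F(D) = 11 (F(D) = 7 - (-5 + 4)*(-2 + 6) = 7 - (-1)*4 = 7 - 1*(-4) = 7 + 4 = 11)
W(g) = g*(-3 + g) (W(g) = g*(g - 3) = g*(-3 + g))
W(-16)*((-116 - 32) + F(r(6))) = (-16*(-3 - 16))*((-116 - 32) + 11) = (-16*(-19))*(-148 + 11) = 304*(-137) = -41648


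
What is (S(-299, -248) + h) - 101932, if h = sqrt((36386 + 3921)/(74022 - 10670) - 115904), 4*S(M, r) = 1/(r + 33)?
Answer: -87661521/860 + I*sqrt(116293839412038)/31676 ≈ -1.0193e+5 + 340.45*I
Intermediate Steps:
S(M, r) = 1/(4*(33 + r)) (S(M, r) = 1/(4*(r + 33)) = 1/(4*(33 + r)))
h = I*sqrt(116293839412038)/31676 (h = sqrt(40307/63352 - 115904) = sqrt(-7342709901/63352) = I*sqrt(116293839412038)/31676 ≈ 340.45*I)
(S(-299, -248) + h) - 101932 = (1/(4*(33 - 248)) + I*sqrt(116293839412038)/31676) - 101932 = ((1/4)/(-215) + I*sqrt(116293839412038)/31676) - 101932 = ((1/4)*(-1/215) + I*sqrt(116293839412038)/31676) - 101932 = (-1/860 + I*sqrt(116293839412038)/31676) - 101932 = -87661521/860 + I*sqrt(116293839412038)/31676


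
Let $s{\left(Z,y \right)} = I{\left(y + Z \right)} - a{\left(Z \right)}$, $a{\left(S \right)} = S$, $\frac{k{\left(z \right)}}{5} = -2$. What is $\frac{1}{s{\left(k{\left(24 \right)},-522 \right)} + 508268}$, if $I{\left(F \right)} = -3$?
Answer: $\frac{1}{508275} \approx 1.9674 \cdot 10^{-6}$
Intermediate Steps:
$k{\left(z \right)} = -10$ ($k{\left(z \right)} = 5 \left(-2\right) = -10$)
$s{\left(Z,y \right)} = -3 - Z$
$\frac{1}{s{\left(k{\left(24 \right)},-522 \right)} + 508268} = \frac{1}{\left(-3 - -10\right) + 508268} = \frac{1}{\left(-3 + 10\right) + 508268} = \frac{1}{7 + 508268} = \frac{1}{508275}$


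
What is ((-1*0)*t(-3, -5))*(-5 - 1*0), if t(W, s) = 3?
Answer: 0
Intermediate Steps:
((-1*0)*t(-3, -5))*(-5 - 1*0) = (-1*0*3)*(-5 - 1*0) = (0*3)*(-5 + 0) = 0*(-5) = 0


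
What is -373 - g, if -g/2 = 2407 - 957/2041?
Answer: 9062167/2041 ≈ 4440.1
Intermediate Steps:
g = -9823460/2041 (g = -2*(2407 - 957/2041) = -2*4911730/2041 = -9823460/2041 ≈ -4813.1)
-373 - g = -373 - 1*(-9823460/2041) = -373 + 9823460/2041 = 9062167/2041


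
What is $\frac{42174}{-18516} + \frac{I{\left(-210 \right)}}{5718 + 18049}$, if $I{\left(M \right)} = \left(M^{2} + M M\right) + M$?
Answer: $\frac{104478897}{73344962} \approx 1.4245$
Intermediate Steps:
$I{\left(M \right)} = M + 2 M^{2}$ ($I{\left(M \right)} = \left(M^{2} + M^{2}\right) + M = 2 M^{2} + M = M + 2 M^{2}$)
$\frac{42174}{-18516} + \frac{I{\left(-210 \right)}}{5718 + 18049} = \frac{42174}{-18516} + \frac{\left(-210\right) \left(1 + 2 \left(-210\right)\right)}{5718 + 18049} = 42174 \left(- \frac{1}{18516}\right) + \frac{\left(-210\right) \left(1 - 420\right)}{23767} = - \frac{7029}{3086} + \left(-210\right) \left(-419\right) \frac{1}{23767} = - \frac{7029}{3086} + 87990 \cdot \frac{1}{23767} = - \frac{7029}{3086} + \frac{87990}{23767} = \frac{104478897}{73344962}$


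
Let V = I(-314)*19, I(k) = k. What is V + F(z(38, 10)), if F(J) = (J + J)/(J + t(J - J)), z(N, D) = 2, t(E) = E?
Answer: -5964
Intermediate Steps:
V = -5966 (V = -314*19 = -5966)
F(J) = 2 (F(J) = (J + J)/(J + (J - J)) = (2*J)/(J + 0) = (2*J)/J = 2)
V + F(z(38, 10)) = -5966 + 2 = -5964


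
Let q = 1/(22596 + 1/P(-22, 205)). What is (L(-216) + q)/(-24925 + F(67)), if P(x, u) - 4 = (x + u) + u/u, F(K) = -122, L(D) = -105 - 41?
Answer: 68912774/11822320367 ≈ 0.0058290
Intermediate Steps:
L(D) = -146
P(x, u) = 5 + u + x (P(x, u) = 4 + ((x + u) + u/u) = 4 + ((u + x) + 1) = 4 + (1 + u + x) = 5 + u + x)
q = 188/4248049 (q = 1/(22596 + 1/(5 + 205 - 22)) = 1/(22596 + 1/188) = 1/(4248049/188) = 188/4248049 ≈ 4.4256e-5)
(L(-216) + q)/(-24925 + F(67)) = (-146 + 188/4248049)/(-24925 - 122) = -620214966/4248049/(-25047) = -620214966/4248049*(-1/25047) = 68912774/11822320367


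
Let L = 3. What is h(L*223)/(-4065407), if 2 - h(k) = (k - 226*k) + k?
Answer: -149858/4065407 ≈ -0.036862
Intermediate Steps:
h(k) = 2 + 224*k (h(k) = 2 - ((k - 226*k) + k) = 2 - (-225*k + k) = 2 - (-224)*k = 2 + 224*k)
h(L*223)/(-4065407) = (2 + 224*(3*223))/(-4065407) = (2 + 224*669)*(-1/4065407) = (2 + 149856)*(-1/4065407) = 149858*(-1/4065407) = -149858/4065407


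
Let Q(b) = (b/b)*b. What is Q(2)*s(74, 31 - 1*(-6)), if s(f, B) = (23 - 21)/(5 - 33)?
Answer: -⅐ ≈ -0.14286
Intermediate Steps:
s(f, B) = -1/14 (s(f, B) = 2/(-28) = 2*(-1/28) = -1/14)
Q(b) = b (Q(b) = 1*b = b)
Q(2)*s(74, 31 - 1*(-6)) = 2*(-1/14) = -⅐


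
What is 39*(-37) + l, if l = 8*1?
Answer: -1435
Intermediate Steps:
l = 8
39*(-37) + l = 39*(-37) + 8 = -1443 + 8 = -1435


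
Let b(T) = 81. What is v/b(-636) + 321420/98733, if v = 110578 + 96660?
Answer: 6829088158/2665791 ≈ 2561.8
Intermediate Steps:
v = 207238
v/b(-636) + 321420/98733 = 207238/81 + 321420/98733 = 207238*(1/81) + 321420*(1/98733) = 207238/81 + 107140/32911 = 6829088158/2665791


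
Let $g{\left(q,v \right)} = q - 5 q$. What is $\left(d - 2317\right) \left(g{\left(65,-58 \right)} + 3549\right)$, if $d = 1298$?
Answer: $-3351491$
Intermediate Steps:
$g{\left(q,v \right)} = - 4 q$
$\left(d - 2317\right) \left(g{\left(65,-58 \right)} + 3549\right) = \left(1298 - 2317\right) \left(\left(-4\right) 65 + 3549\right) = - 1019 \left(-260 + 3549\right) = \left(-1019\right) 3289 = -3351491$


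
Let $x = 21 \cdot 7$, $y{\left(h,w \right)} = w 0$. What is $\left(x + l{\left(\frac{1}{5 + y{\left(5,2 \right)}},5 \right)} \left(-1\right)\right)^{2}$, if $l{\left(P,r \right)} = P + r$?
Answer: $\frac{502681}{25} \approx 20107.0$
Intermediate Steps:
$y{\left(h,w \right)} = 0$
$x = 147$
$\left(x + l{\left(\frac{1}{5 + y{\left(5,2 \right)}},5 \right)} \left(-1\right)\right)^{2} = \left(147 + \left(\frac{1}{5 + 0} + 5\right) \left(-1\right)\right)^{2} = \left(147 + \left(\frac{1}{5} + 5\right) \left(-1\right)\right)^{2} = \left(147 + \frac{26}{5} \left(-1\right)\right)^{2} = \left(147 - \frac{26}{5}\right)^{2} = \left(\frac{709}{5}\right)^{2} = \frac{502681}{25}$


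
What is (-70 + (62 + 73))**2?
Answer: 4225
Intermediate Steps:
(-70 + (62 + 73))**2 = (-70 + 135)**2 = 65**2 = 4225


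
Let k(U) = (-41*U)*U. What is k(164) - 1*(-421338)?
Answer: -681398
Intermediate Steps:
k(U) = -41*U**2
k(164) - 1*(-421338) = -41*164**2 - 1*(-421338) = -41*26896 + 421338 = -1102736 + 421338 = -681398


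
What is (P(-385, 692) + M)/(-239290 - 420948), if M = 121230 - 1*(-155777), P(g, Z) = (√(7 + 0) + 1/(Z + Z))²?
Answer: -530608128385/1264656838528 - √7/456884696 ≈ -0.41957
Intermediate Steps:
P(g, Z) = (√7 + 1/(2*Z))²
M = 277007 (M = 121230 + 155777 = 277007)
(P(-385, 692) + M)/(-239290 - 420948) = ((¼)*(1 + 2*692*√7)²/692² + 277007)/(-239290 - 420948) = ((¼)*(1/478864)*(1 + 1384*√7)² + 277007)/(-660238) = ((1 + 1384*√7)²/1915456 + 277007)*(-1/660238) = (277007 + (1 + 1384*√7)²/1915456)*(-1/660238) = -277007/660238 - (1 + 1384*√7)²/1264656838528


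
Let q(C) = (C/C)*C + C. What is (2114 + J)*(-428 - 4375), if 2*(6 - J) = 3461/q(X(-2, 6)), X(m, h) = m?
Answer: -98082063/8 ≈ -1.2260e+7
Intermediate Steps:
q(C) = 2*C (q(C) = 1*C + C = C + C = 2*C)
J = 3509/8 (J = 6 - 3461/(2*(2*(-2))) = 6 - 3461/(2*(-4)) = 6 - 3461*(-1)/(2*4) = 6 - 1/2*(-3461/4) = 6 + 3461/8 = 3509/8 ≈ 438.63)
(2114 + J)*(-428 - 4375) = (2114 + 3509/8)*(-428 - 4375) = (20421/8)*(-4803) = -98082063/8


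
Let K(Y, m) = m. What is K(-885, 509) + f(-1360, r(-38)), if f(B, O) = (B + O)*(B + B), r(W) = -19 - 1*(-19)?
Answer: 3699709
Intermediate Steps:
r(W) = 0 (r(W) = -19 + 19 = 0)
f(B, O) = 2*B*(B + O) (f(B, O) = (B + O)*(2*B) = 2*B*(B + O))
K(-885, 509) + f(-1360, r(-38)) = 509 + 2*(-1360)*(-1360 + 0) = 509 + 2*(-1360)*(-1360) = 509 + 3699200 = 3699709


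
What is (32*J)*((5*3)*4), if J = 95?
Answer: 182400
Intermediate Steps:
(32*J)*((5*3)*4) = (32*95)*((5*3)*4) = 3040*(15*4) = 3040*60 = 182400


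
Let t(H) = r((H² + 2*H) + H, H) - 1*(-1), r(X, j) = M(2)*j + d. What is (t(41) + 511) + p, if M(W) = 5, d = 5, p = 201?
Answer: 923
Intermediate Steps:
r(X, j) = 5 + 5*j (r(X, j) = 5*j + 5 = 5 + 5*j)
t(H) = 6 + 5*H (t(H) = (5 + 5*H) - 1*(-1) = (5 + 5*H) + 1 = 6 + 5*H)
(t(41) + 511) + p = ((6 + 5*41) + 511) + 201 = ((6 + 205) + 511) + 201 = (211 + 511) + 201 = 722 + 201 = 923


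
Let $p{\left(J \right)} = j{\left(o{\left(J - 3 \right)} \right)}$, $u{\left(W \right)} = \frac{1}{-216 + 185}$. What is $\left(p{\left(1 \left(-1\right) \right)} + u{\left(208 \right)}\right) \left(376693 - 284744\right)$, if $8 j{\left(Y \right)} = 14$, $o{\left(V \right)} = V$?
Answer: $\frac{19585137}{124} \approx 1.5794 \cdot 10^{5}$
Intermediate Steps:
$u{\left(W \right)} = - \frac{1}{31}$ ($u{\left(W \right)} = \frac{1}{-31} = - \frac{1}{31}$)
$j{\left(Y \right)} = \frac{7}{4}$ ($j{\left(Y \right)} = \frac{1}{8} \cdot 14 = \frac{7}{4}$)
$p{\left(J \right)} = \frac{7}{4}$
$\left(p{\left(1 \left(-1\right) \right)} + u{\left(208 \right)}\right) \left(376693 - 284744\right) = \left(\frac{7}{4} - \frac{1}{31}\right) \left(376693 - 284744\right) = \frac{213}{124} \cdot 91949 = \frac{19585137}{124}$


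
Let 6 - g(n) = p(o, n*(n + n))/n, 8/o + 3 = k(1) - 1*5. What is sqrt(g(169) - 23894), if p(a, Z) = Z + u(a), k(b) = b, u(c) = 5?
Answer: 3*I*sqrt(454911)/13 ≈ 155.65*I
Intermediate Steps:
o = -8/7 (o = 8/(-3 + (1 - 1*5)) = 8/(-3 + (1 - 5)) = 8/(-3 - 4) = 8/(-7) = 8*(-1/7) = -8/7 ≈ -1.1429)
p(a, Z) = 5 + Z (p(a, Z) = Z + 5 = 5 + Z)
g(n) = 6 - (5 + 2*n**2)/n (g(n) = 6 - (5 + n*(n + n))/n = 6 - (5 + n*(2*n))/n = 6 - (5 + 2*n**2)/n)
sqrt(g(169) - 23894) = sqrt((6 - 5/169 - 2*169) - 23894) = sqrt((6 - 5*1/169 - 338) - 23894) = sqrt((6 - 5/169 - 338) - 23894) = sqrt(-56113/169 - 23894) = sqrt(-4094199/169) = 3*I*sqrt(454911)/13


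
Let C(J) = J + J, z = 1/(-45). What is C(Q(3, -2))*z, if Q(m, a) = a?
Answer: 4/45 ≈ 0.088889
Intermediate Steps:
z = -1/45 ≈ -0.022222
C(J) = 2*J
C(Q(3, -2))*z = (2*(-2))*(-1/45) = -4*(-1/45) = 4/45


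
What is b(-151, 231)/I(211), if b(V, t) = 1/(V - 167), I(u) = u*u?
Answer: -1/14157678 ≈ -7.0633e-8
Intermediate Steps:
I(u) = u²
b(V, t) = 1/(-167 + V)
b(-151, 231)/I(211) = 1/((-167 - 151)*(211²)) = 1/(-318*44521) = -1/318*1/44521 = -1/14157678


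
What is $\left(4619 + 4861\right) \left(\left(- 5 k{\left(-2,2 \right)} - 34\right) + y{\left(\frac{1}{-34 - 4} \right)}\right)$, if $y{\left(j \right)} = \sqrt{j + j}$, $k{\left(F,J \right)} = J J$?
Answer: $-511920 + \frac{9480 i \sqrt{19}}{19} \approx -5.1192 \cdot 10^{5} + 2174.9 i$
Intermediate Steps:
$k{\left(F,J \right)} = J^{2}$
$y{\left(j \right)} = \sqrt{2} \sqrt{j}$ ($y{\left(j \right)} = \sqrt{2 j} = \sqrt{2} \sqrt{j}$)
$\left(4619 + 4861\right) \left(\left(- 5 k{\left(-2,2 \right)} - 34\right) + y{\left(\frac{1}{-34 - 4} \right)}\right) = \left(4619 + 4861\right) \left(\left(- 5 \cdot 2^{2} - 34\right) + \sqrt{2} \sqrt{\frac{1}{-34 - 4}}\right) = 9480 \left(\left(\left(-5\right) 4 - 34\right) + \sqrt{2} \sqrt{\frac{1}{-38}}\right) = 9480 \left(\left(-20 - 34\right) + \sqrt{2} \sqrt{- \frac{1}{38}}\right) = 9480 \left(-54 + \sqrt{2} \frac{i \sqrt{38}}{38}\right) = 9480 \left(-54 + \frac{i \sqrt{19}}{19}\right) = -511920 + \frac{9480 i \sqrt{19}}{19}$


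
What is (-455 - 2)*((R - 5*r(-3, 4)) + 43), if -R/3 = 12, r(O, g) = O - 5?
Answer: -21479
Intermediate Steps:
r(O, g) = -5 + O
R = -36 (R = -3*12 = -36)
(-455 - 2)*((R - 5*r(-3, 4)) + 43) = (-455 - 2)*((-36 - 5*(-5 - 3)) + 43) = -457*((-36 - 5*(-8)) + 43) = -457*((-36 + 40) + 43) = -457*(4 + 43) = -457*47 = -21479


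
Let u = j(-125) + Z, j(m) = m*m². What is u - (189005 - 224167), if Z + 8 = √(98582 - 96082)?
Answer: -1917921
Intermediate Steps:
j(m) = m³
Z = 42 (Z = -8 + √(98582 - 96082) = -8 + √2500 = -8 + 50 = 42)
u = -1953083 (u = (-125)³ + 42 = -1953125 + 42 = -1953083)
u - (189005 - 224167) = -1953083 - (189005 - 224167) = -1953083 - 1*(-35162) = -1953083 + 35162 = -1917921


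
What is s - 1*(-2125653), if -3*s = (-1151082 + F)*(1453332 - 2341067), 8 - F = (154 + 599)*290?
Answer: -1215696992381/3 ≈ -4.0523e+11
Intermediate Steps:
F = -218362 (F = 8 - (154 + 599)*290 = 8 - 753*290 = 8 - 1*218370 = 8 - 218370 = -218362)
s = -1215703369340/3 (s = -(-1151082 - 218362)*(1453332 - 2341067)/3 = -(-1369444)*(-887735)/3 = -⅓*1215703369340 = -1215703369340/3 ≈ -4.0523e+11)
s - 1*(-2125653) = -1215703369340/3 - 1*(-2125653) = -1215703369340/3 + 2125653 = -1215696992381/3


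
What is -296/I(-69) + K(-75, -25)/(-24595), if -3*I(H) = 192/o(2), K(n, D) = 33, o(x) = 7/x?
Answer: 6369577/393520 ≈ 16.186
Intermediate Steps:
I(H) = -128/7 (I(H) = -64/(7/2) = -64/(7*(1/2)) = -64/7/2 = -64*2/7 = -1/3*384/7 = -128/7)
-296/I(-69) + K(-75, -25)/(-24595) = -296/(-128/7) + 33/(-24595) = -296*(-7/128) + 33*(-1/24595) = 259/16 - 33/24595 = 6369577/393520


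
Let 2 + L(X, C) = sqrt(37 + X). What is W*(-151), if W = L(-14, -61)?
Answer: 302 - 151*sqrt(23) ≈ -422.17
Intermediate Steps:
L(X, C) = -2 + sqrt(37 + X)
W = -2 + sqrt(23) (W = -2 + sqrt(37 - 14) = -2 + sqrt(23) ≈ 2.7958)
W*(-151) = (-2 + sqrt(23))*(-151) = 302 - 151*sqrt(23)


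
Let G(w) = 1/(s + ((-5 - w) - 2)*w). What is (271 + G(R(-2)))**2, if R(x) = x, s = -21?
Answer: 8880400/121 ≈ 73392.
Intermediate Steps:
G(w) = 1/(-21 + w*(-7 - w)) (G(w) = 1/(-21 + ((-5 - w) - 2)*w) = 1/(-21 + (-7 - w)*w) = 1/(-21 + w*(-7 - w)))
(271 + G(R(-2)))**2 = (271 - 1/(21 + (-2)**2 + 7*(-2)))**2 = (271 - 1/(21 + 4 - 14))**2 = (271 - 1/11)**2 = (2980/11)**2 = 8880400/121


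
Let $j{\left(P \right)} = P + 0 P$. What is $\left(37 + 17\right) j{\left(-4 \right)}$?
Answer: $-216$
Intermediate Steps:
$j{\left(P \right)} = P$ ($j{\left(P \right)} = P + 0 = P$)
$\left(37 + 17\right) j{\left(-4 \right)} = \left(37 + 17\right) \left(-4\right) = 54 \left(-4\right) = -216$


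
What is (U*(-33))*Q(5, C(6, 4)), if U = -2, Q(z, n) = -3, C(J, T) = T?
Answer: -198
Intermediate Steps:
(U*(-33))*Q(5, C(6, 4)) = -2*(-33)*(-3) = 66*(-3) = -198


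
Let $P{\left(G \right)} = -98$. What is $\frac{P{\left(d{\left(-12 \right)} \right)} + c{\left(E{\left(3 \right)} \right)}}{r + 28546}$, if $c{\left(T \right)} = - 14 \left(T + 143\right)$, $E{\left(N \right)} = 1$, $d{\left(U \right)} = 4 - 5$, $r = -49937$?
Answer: $\frac{2114}{21391} \approx 0.098827$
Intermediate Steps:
$d{\left(U \right)} = -1$
$c{\left(T \right)} = -2002 - 14 T$ ($c{\left(T \right)} = - 14 \left(143 + T\right) = -2002 - 14 T$)
$\frac{P{\left(d{\left(-12 \right)} \right)} + c{\left(E{\left(3 \right)} \right)}}{r + 28546} = \frac{-98 - 2016}{-49937 + 28546} = \frac{-98 - 2016}{-21391} = \left(-98 - 2016\right) \left(- \frac{1}{21391}\right) = \left(-2114\right) \left(- \frac{1}{21391}\right) = \frac{2114}{21391}$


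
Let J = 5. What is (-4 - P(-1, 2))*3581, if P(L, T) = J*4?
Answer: -85944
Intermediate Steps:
P(L, T) = 20 (P(L, T) = 5*4 = 20)
(-4 - P(-1, 2))*3581 = (-4 - 1*20)*3581 = (-4 - 20)*3581 = -24*3581 = -85944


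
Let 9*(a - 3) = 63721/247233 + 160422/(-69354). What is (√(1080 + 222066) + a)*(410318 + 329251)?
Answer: 278946530565527/136084107 + 15530949*√506 ≈ 3.5141e+8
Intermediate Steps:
a = 1131523349/408252321 (a = 3 + (63721/247233 + 160422/(-69354))/9 = 3 + (63721*(1/247233) + 160422*(-1/69354))/9 = 3 + (9103/35319 - 26737/11559)/9 = 3 + (⅑)*(-93233614/45361369) = 3 - 93233614/408252321 = 1131523349/408252321 ≈ 2.7716)
(√(1080 + 222066) + a)*(410318 + 329251) = (√(1080 + 222066) + 1131523349/408252321)*(410318 + 329251) = (√223146 + 1131523349/408252321)*739569 = (21*√506 + 1131523349/408252321)*739569 = (1131523349/408252321 + 21*√506)*739569 = 278946530565527/136084107 + 15530949*√506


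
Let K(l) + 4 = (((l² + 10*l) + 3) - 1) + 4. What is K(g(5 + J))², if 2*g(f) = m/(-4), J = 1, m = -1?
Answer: 43681/4096 ≈ 10.664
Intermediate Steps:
g(f) = ⅛ (g(f) = (-1/(-4))/2 = (-1*(-¼))/2 = (½)*(¼) = ⅛)
K(l) = 2 + l² + 10*l (K(l) = -4 + ((((l² + 10*l) + 3) - 1) + 4) = -4 + (((3 + l² + 10*l) - 1) + 4) = -4 + ((2 + l² + 10*l) + 4) = -4 + (6 + l² + 10*l) = 2 + l² + 10*l)
K(g(5 + J))² = (2 + (⅛)² + 10*(⅛))² = (2 + 1/64 + 5/4)² = (209/64)² = 43681/4096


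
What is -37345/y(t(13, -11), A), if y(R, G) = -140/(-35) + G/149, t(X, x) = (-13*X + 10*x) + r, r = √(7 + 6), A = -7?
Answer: -5564405/589 ≈ -9447.2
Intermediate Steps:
r = √13 ≈ 3.6056
t(X, x) = √13 - 13*X + 10*x (t(X, x) = (-13*X + 10*x) + √13 = √13 - 13*X + 10*x)
y(R, G) = 4 + G/149 (y(R, G) = -140*(-1/35) + G*(1/149) = 4 + G/149)
-37345/y(t(13, -11), A) = -37345/(4 + (1/149)*(-7)) = -37345/(4 - 7/149) = -37345/589/149 = -37345*149/589 = -5564405/589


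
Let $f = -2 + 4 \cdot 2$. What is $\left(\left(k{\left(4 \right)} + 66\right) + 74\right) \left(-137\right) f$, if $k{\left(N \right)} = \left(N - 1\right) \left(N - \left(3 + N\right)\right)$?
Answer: $-107682$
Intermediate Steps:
$f = 6$ ($f = -2 + 8 = 6$)
$k{\left(N \right)} = 3 - 3 N$ ($k{\left(N \right)} = \left(-1 + N\right) \left(-3\right) = 3 - 3 N$)
$\left(\left(k{\left(4 \right)} + 66\right) + 74\right) \left(-137\right) f = \left(\left(\left(3 - 12\right) + 66\right) + 74\right) \left(-137\right) 6 = \left(\left(-9 + 66\right) + 74\right) \left(-137\right) 6 = \left(57 + 74\right) \left(-137\right) 6 = 131 \left(-137\right) 6 = \left(-17947\right) 6 = -107682$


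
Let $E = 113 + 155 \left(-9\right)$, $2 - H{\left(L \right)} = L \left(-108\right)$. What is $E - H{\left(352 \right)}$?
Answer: $-39300$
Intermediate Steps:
$H{\left(L \right)} = 2 + 108 L$ ($H{\left(L \right)} = 2 - L \left(-108\right) = 2 - - 108 L = 2 + 108 L$)
$E = -1282$ ($E = 113 - 1395 = -1282$)
$E - H{\left(352 \right)} = -1282 - \left(2 + 108 \cdot 352\right) = -1282 - \left(2 + 38016\right) = -1282 - 38018 = -39300$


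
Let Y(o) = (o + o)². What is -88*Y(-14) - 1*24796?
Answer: -93788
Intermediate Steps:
Y(o) = 4*o² (Y(o) = (2*o)² = 4*o²)
-88*Y(-14) - 1*24796 = -352*(-14)² - 1*24796 = -352*196 - 24796 = -88*784 - 24796 = -68992 - 24796 = -93788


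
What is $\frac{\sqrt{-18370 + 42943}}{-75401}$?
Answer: $- \frac{\sqrt{24573}}{75401} \approx -0.002079$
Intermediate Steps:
$\frac{\sqrt{-18370 + 42943}}{-75401} = \sqrt{24573} \left(- \frac{1}{75401}\right) = - \frac{\sqrt{24573}}{75401}$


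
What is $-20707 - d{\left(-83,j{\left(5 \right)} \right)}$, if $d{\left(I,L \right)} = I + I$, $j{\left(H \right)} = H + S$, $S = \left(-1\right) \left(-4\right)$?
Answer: $-20541$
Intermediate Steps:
$S = 4$
$j{\left(H \right)} = 4 + H$ ($j{\left(H \right)} = H + 4 = 4 + H$)
$d{\left(I,L \right)} = 2 I$
$-20707 - d{\left(-83,j{\left(5 \right)} \right)} = -20707 - 2 \left(-83\right) = -20707 - -166 = -20707 + 166 = -20541$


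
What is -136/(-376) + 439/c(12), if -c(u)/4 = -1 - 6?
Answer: 21109/1316 ≈ 16.040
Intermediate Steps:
c(u) = 28 (c(u) = -4*(-1 - 6) = -4*(-7) = 28)
-136/(-376) + 439/c(12) = -136/(-376) + 439/28 = -136*(-1/376) + 439*(1/28) = 17/47 + 439/28 = 21109/1316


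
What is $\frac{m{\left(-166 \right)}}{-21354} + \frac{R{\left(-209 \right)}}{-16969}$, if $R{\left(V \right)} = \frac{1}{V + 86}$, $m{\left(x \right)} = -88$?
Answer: $\frac{30615635}{7428298533} \approx 0.0041215$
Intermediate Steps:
$R{\left(V \right)} = \frac{1}{86 + V}$
$\frac{m{\left(-166 \right)}}{-21354} + \frac{R{\left(-209 \right)}}{-16969} = - \frac{88}{-21354} + \frac{1}{\left(86 - 209\right) \left(-16969\right)} = \left(-88\right) \left(- \frac{1}{21354}\right) + \frac{1}{-123} \left(- \frac{1}{16969}\right) = \frac{44}{10677} - - \frac{1}{2087187} = \frac{44}{10677} + \frac{1}{2087187} = \frac{30615635}{7428298533}$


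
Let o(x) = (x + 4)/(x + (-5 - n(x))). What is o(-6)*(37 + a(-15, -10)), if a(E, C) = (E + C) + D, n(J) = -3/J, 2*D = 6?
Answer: 60/23 ≈ 2.6087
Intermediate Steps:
D = 3 (D = (½)*6 = 3)
a(E, C) = 3 + C + E (a(E, C) = (E + C) + 3 = (C + E) + 3 = 3 + C + E)
o(x) = (4 + x)/(-5 + x + 3/x) (o(x) = (x + 4)/(x + (-5 - (-3)/x)) = (4 + x)/(x + (-5 + 3/x)) = (4 + x)/(-5 + x + 3/x))
o(-6)*(37 + a(-15, -10)) = (-6*(4 - 6)/(3 - 6*(-5 - 6)))*(37 + (3 - 10 - 15)) = (-6*(-2)/(3 - 6*(-11)))*(37 - 22) = -6*(-2)/(3 + 66)*15 = -6*(-2)/69*15 = -6*1/69*(-2)*15 = (4/23)*15 = 60/23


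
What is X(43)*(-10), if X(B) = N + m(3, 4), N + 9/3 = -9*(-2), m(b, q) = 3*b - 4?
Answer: -200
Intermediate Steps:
m(b, q) = -4 + 3*b
N = 15 (N = -3 - 9*(-2) = -3 + 18 = 15)
X(B) = 20 (X(B) = 15 + (-4 + 3*3) = 15 + (-4 + 9) = 15 + 5 = 20)
X(43)*(-10) = 20*(-10) = -200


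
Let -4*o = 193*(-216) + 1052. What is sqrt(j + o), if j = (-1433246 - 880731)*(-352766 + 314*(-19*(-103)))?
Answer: I*sqrt(605641818005) ≈ 7.7823e+5*I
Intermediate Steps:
o = 10159 (o = -(193*(-216) + 1052)/4 = -(-41688 + 1052)/4 = -1/4*(-40636) = 10159)
j = -605641828164 (j = -2313977*(-352766 + 314*1957) = -2313977*(-352766 + 614498) = -2313977*261732 = -605641828164)
sqrt(j + o) = sqrt(-605641828164 + 10159) = sqrt(-605641818005) = I*sqrt(605641818005)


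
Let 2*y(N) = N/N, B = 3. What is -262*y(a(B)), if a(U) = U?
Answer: -131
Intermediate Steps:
y(N) = ½ (y(N) = (N/N)/2 = (½)*1 = ½)
-262*y(a(B)) = -262*½ = -131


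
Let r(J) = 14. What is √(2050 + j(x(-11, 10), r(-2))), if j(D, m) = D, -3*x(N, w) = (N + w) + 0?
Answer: √18453/3 ≈ 45.281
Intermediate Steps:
x(N, w) = -N/3 - w/3 (x(N, w) = -((N + w) + 0)/3 = -(N + w)/3 = -N/3 - w/3)
√(2050 + j(x(-11, 10), r(-2))) = √(2050 + (-⅓*(-11) - ⅓*10)) = √(2050 + (11/3 - 10/3)) = √(2050 + ⅓) = √(6151/3) = √18453/3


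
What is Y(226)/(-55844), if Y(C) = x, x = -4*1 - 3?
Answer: 7/55844 ≈ 0.00012535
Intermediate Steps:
x = -7 (x = -4 - 3 = -7)
Y(C) = -7
Y(226)/(-55844) = -7/(-55844) = -7*(-1/55844) = 7/55844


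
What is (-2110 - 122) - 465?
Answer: -2697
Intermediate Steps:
(-2110 - 122) - 465 = -2232 - 465 = -2697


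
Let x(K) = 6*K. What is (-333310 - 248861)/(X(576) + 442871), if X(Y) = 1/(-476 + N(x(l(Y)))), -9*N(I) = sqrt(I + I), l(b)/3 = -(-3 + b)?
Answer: 1164342*(-sqrt(573) + 714*I)/(-632419785*I + 885742*sqrt(573)) ≈ -1.3145 + 2.0373e-10*I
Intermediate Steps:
l(b) = 9 - 3*b (l(b) = 3*(-(-3 + b)) = 3*(3 - b) = 9 - 3*b)
N(I) = -sqrt(2)*sqrt(I)/9 (N(I) = -sqrt(I + I)/9 = -sqrt(2)*sqrt(I)/9)
X(Y) = 1/(-476 - sqrt(2)*sqrt(54 - 18*Y)/9) (X(Y) = 1/(-476 - sqrt(2)*sqrt(6*(9 - 3*Y))/9) = 1/(-476 - sqrt(2)*sqrt(54 - 18*Y)/9))
(-333310 - 248861)/(X(576) + 442871) = (-333310 - 248861)/(-3/(1428 + 2*sqrt(3 - 1*576)) + 442871) = -582171/(-3/(1428 + 2*sqrt(3 - 576)) + 442871) = -582171/(-3/(1428 + 2*sqrt(-573)) + 442871) = -582171/(-3/(1428 + 2*(I*sqrt(573))) + 442871) = -582171/(-3/(1428 + 2*I*sqrt(573)) + 442871) = -582171/(442871 - 3/(1428 + 2*I*sqrt(573)))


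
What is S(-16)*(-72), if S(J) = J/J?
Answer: -72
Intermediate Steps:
S(J) = 1
S(-16)*(-72) = 1*(-72) = -72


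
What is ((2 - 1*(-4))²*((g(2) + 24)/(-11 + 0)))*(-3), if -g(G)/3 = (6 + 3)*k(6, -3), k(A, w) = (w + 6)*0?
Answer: 2592/11 ≈ 235.64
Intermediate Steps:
k(A, w) = 0 (k(A, w) = (6 + w)*0 = 0)
g(G) = 0 (g(G) = -3*(6 + 3)*0 = -27*0 = -3*0 = 0)
((2 - 1*(-4))²*((g(2) + 24)/(-11 + 0)))*(-3) = ((2 - 1*(-4))²*((0 + 24)/(-11 + 0)))*(-3) = ((2 + 4)²*(24/(-11)))*(-3) = (6²*(24*(-1/11)))*(-3) = (36*(-24/11))*(-3) = -864/11*(-3) = 2592/11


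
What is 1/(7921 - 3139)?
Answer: 1/4782 ≈ 0.00020912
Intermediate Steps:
1/(7921 - 3139) = 1/4782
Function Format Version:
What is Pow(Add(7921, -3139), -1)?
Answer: Rational(1, 4782) ≈ 0.00020912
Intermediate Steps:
Pow(Add(7921, -3139), -1) = Pow(4782, -1) = Rational(1, 4782)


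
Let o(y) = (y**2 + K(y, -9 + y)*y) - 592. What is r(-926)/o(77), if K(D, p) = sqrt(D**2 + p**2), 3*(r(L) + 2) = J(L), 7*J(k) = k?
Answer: 215259/29824522 - 1331*sqrt(10553)/12781938 ≈ -0.0034797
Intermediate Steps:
J(k) = k/7
r(L) = -2 + L/21 (r(L) = -2 + (L/7)/3 = -2 + L/21)
o(y) = -592 + y**2 + y*sqrt(y**2 + (-9 + y)**2) (o(y) = (y**2 + sqrt(y**2 + (-9 + y)**2)*y) - 592 = (y**2 + y*sqrt(y**2 + (-9 + y)**2)) - 592 = -592 + y**2 + y*sqrt(y**2 + (-9 + y)**2))
r(-926)/o(77) = (-2 + (1/21)*(-926))/(-592 + 77**2 + 77*sqrt(77**2 + (-9 + 77)**2)) = (-2 - 926/21)/(-592 + 5929 + 77*sqrt(5929 + 68**2)) = -968/(21*(-592 + 5929 + 77*sqrt(5929 + 4624))) = -968/(21*(-592 + 5929 + 77*sqrt(10553))) = -968/(21*(5337 + 77*sqrt(10553)))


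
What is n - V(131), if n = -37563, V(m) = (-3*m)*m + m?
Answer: 13789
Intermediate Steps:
V(m) = m - 3*m² (V(m) = -3*m² + m = m - 3*m²)
n - V(131) = -37563 - 131*(1 - 3*131) = -37563 - 131*(1 - 393) = -37563 - 131*(-392) = -37563 - 1*(-51352) = -37563 + 51352 = 13789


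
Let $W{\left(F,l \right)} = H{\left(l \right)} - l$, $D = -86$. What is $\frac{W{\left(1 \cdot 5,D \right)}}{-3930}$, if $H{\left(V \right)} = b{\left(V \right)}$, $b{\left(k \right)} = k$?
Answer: $0$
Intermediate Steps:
$H{\left(V \right)} = V$
$W{\left(F,l \right)} = 0$ ($W{\left(F,l \right)} = l - l = 0$)
$\frac{W{\left(1 \cdot 5,D \right)}}{-3930} = \frac{0}{-3930} = 0 \left(- \frac{1}{3930}\right) = 0$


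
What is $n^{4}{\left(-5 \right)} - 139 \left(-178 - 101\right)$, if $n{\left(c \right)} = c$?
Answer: $39406$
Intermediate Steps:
$n^{4}{\left(-5 \right)} - 139 \left(-178 - 101\right) = \left(-5\right)^{4} - 139 \left(-178 - 101\right) = 625 - -38781 = 625 + 38781 = 39406$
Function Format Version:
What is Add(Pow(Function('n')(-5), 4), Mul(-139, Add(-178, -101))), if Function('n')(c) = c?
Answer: 39406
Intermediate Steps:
Add(Pow(Function('n')(-5), 4), Mul(-139, Add(-178, -101))) = Add(Pow(-5, 4), Mul(-139, Add(-178, -101))) = Add(625, Mul(-139, -279)) = Add(625, 38781) = 39406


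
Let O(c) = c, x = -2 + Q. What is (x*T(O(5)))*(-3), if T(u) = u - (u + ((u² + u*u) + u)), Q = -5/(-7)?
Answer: -1485/7 ≈ -212.14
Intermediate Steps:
Q = 5/7 (Q = -5*(-⅐) = 5/7 ≈ 0.71429)
x = -9/7 (x = -2 + 5/7 = -9/7 ≈ -1.2857)
T(u) = -u - 2*u² (T(u) = u - (u + ((u² + u²) + u)) = u - (u + (2*u² + u)) = u - (u + (u + 2*u²)) = u - (2*u + 2*u²) = u + (-2*u - 2*u²) = -u - 2*u²)
(x*T(O(5)))*(-3) = -(-9)*5*(1 + 2*5)/7*(-3) = -(-9)*5*(1 + 10)/7*(-3) = -(-9)*5*11/7*(-3) = -9/7*(-55)*(-3) = (495/7)*(-3) = -1485/7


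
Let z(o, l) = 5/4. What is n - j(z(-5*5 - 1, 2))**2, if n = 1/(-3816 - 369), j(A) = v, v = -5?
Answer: -104626/4185 ≈ -25.000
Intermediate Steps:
z(o, l) = 5/4 (z(o, l) = 5*(1/4) = 5/4)
j(A) = -5
n = -1/4185 (n = 1/(-4185) = -1/4185 ≈ -0.00023895)
n - j(z(-5*5 - 1, 2))**2 = -1/4185 - 1*(-5)**2 = -1/4185 - 1*25 = -1/4185 - 25 = -104626/4185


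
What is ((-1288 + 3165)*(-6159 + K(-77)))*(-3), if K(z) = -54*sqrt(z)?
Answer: 34681329 + 304074*I*sqrt(77) ≈ 3.4681e+7 + 2.6682e+6*I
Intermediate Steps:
((-1288 + 3165)*(-6159 + K(-77)))*(-3) = ((-1288 + 3165)*(-6159 - 54*I*sqrt(77)))*(-3) = (1877*(-6159 - 54*I*sqrt(77)))*(-3) = (-11560443 - 101358*I*sqrt(77))*(-3) = 34681329 + 304074*I*sqrt(77)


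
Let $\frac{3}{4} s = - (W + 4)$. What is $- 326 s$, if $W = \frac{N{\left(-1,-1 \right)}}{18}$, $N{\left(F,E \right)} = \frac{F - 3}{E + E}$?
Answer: $\frac{48248}{27} \approx 1787.0$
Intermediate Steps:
$N{\left(F,E \right)} = \frac{-3 + F}{2 E}$
$W = \frac{1}{9}$ ($W = \frac{\frac{1}{2} \frac{1}{-1} \left(-3 - 1\right)}{18} = \frac{1}{2} \left(-1\right) \left(-4\right) \frac{1}{18} = 2 \cdot \frac{1}{18} = \frac{1}{9} \approx 0.11111$)
$s = - \frac{148}{27}$ ($s = \frac{4 \left(- (\frac{1}{9} + 4)\right)}{3} = \frac{4 \left(\left(-1\right) \frac{37}{9}\right)}{3} = \frac{4}{3} \left(- \frac{37}{9}\right) = - \frac{148}{27} \approx -5.4815$)
$- 326 s = \left(-326\right) \left(- \frac{148}{27}\right) = \frac{48248}{27}$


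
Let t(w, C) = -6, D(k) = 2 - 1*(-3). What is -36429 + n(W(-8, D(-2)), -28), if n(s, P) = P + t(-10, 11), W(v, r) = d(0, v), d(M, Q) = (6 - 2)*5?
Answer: -36463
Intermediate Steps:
D(k) = 5 (D(k) = 2 + 3 = 5)
d(M, Q) = 20 (d(M, Q) = 4*5 = 20)
W(v, r) = 20
n(s, P) = -6 + P (n(s, P) = P - 6 = -6 + P)
-36429 + n(W(-8, D(-2)), -28) = -36429 + (-6 - 28) = -36429 - 34 = -36463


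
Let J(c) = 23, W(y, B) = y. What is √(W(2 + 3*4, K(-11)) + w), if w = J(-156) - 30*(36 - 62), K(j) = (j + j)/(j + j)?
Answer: √817 ≈ 28.583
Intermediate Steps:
K(j) = 1 (K(j) = (2*j)/((2*j)) = (2*j)*(1/(2*j)) = 1)
w = 803 (w = 23 - 30*(36 - 62) = 23 - 30*(-26) = 23 - 1*(-780) = 23 + 780 = 803)
√(W(2 + 3*4, K(-11)) + w) = √((2 + 3*4) + 803) = √((2 + 12) + 803) = √(14 + 803) = √817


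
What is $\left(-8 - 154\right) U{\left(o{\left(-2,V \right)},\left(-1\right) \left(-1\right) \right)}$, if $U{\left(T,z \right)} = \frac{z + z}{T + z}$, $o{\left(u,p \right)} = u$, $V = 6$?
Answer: $324$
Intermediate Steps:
$U{\left(T,z \right)} = \frac{2 z}{T + z}$
$\left(-8 - 154\right) U{\left(o{\left(-2,V \right)},\left(-1\right) \left(-1\right) \right)} = \left(-8 - 154\right) \frac{2 \left(\left(-1\right) \left(-1\right)\right)}{-2 - -1} = - 162 \cdot 2 \cdot 1 \frac{1}{-2 + 1} = - 162 \cdot 2 \cdot 1 \frac{1}{-1} = - 162 \cdot 2 \cdot 1 \left(-1\right) = \left(-162\right) \left(-2\right) = 324$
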